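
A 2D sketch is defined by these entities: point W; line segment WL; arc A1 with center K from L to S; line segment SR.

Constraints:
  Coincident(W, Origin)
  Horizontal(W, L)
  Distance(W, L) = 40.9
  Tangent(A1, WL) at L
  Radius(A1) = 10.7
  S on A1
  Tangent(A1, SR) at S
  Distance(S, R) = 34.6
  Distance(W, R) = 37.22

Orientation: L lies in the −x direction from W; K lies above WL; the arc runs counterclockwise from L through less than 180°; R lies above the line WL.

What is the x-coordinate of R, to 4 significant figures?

-13.70

Checks: |KL| = 10.70 ✓; |KS| = 10.70 ✓; ∠(KS, SR) = 90.00° ✓; |SR| = 34.60 ✓; |WR| = 37.22 ✓.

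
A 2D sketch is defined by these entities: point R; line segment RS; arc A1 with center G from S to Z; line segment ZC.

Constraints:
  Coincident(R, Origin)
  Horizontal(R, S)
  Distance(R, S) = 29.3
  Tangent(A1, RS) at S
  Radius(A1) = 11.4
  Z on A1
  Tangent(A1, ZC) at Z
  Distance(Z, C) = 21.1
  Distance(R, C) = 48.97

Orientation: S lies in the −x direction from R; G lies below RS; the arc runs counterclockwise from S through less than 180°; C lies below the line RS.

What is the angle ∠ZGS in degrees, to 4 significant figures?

106.0°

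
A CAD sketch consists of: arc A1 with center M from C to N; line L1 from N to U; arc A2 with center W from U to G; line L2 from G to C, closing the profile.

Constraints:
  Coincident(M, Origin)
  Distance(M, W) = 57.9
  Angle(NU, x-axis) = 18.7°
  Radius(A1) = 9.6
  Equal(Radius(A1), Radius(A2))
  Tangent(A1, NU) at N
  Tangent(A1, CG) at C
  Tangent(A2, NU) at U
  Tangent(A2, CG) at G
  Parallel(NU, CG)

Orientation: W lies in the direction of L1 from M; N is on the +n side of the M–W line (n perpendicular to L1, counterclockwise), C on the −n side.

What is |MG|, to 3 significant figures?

58.7

The slot axis is L1's direction at 18.7°, so u = (cos 18.7°, sin 18.7°) = (0.947, 0.321) and n = (−sin 18.7°, cos 18.7°) = (-0.321, 0.947). M is at the origin and W lies 57.9 along u from M, so W = 57.9·u = (54.8, 18.6). Tangency of A1 to both parallel lines with radius 9.6 puts N and C at M ± 9.6·n: N = (-3.08, 9.09), C = (3.08, -9.09). Equal radii place U and G the same way about W: U = W + 9.6·n = (51.8, 27.7), G = W − 9.6·n = (57.9, 9.47). Then |MG| = |G − M| = 58.7.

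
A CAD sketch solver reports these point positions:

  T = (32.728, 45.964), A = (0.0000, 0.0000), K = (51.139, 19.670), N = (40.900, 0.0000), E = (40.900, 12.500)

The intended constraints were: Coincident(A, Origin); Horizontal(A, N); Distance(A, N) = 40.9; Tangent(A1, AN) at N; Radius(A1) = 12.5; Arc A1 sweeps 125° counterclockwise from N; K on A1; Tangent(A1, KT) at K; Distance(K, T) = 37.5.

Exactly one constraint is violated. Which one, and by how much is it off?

Distance(K, T) = 37.5 — off by 5.40.

A = (0.00, 0.00) ✓; A.y = 0.00, N.y = 0.00 ✓; |AN| = 40.90 ✓; ∠(EN, NA) = 90.00° ✓; |EN| = 12.50 ✓; bearing(E→K) − bearing(E→N) = 125.0° ✓; |EK| = 12.50 ✓; ∠(EK, KT) = 90.00° ✓; |KT| = 32.10 ✗.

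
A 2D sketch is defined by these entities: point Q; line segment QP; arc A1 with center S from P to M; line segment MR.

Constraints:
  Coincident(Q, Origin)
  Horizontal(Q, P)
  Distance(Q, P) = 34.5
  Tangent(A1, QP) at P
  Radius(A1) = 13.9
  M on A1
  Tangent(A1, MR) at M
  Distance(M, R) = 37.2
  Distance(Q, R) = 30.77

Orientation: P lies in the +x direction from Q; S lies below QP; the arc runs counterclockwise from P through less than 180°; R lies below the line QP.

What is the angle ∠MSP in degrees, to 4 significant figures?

45.57°

Checks: |SP| = 13.90 ✓; |SM| = 13.90 ✓; ∠(SM, MR) = 90.00° ✓; |MR| = 37.20 ✓; |QR| = 30.77 ✓.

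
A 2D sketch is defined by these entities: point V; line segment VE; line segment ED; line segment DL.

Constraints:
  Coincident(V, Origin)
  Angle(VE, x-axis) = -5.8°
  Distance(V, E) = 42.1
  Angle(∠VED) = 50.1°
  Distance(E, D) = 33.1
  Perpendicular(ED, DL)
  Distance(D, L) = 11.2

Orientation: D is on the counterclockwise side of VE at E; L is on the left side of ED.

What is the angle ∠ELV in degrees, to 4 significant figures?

92.58°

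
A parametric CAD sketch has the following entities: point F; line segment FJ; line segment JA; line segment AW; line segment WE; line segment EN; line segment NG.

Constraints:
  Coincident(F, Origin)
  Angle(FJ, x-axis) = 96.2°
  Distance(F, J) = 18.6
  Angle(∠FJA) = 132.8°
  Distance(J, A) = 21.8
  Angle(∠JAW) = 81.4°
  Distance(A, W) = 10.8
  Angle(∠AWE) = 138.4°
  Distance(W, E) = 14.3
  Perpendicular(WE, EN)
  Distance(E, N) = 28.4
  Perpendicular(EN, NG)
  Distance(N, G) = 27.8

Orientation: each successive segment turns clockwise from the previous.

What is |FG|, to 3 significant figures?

41.8

F is at the origin; FJ runs at 96.2° with length 18.6, so J = (-2.01, 18.5). ∠FJA = 132.8° gives JA at 49.0° from the x-axis; with |JA| = 21.8, A = (12.3, 34.9). ∠JAW = 81.4° gives AW at -49.6° from the x-axis; with |AW| = 10.8, W = (19.3, 26.7). ∠AWE = 138.4° gives WE at -91.2° from the x-axis; with |WE| = 14.3, E = (19.0, 12.4). The perpendicularity gives EN at right angles to WE, so EN runs at 179°; with |EN| = 28.4, N = (-9.40, 13.0). EN ⟂ NG, so NG runs at 88.8°; with |NG| = 27.8, G = (-8.82, 40.8). Then |FG| = |G − F| = 41.8.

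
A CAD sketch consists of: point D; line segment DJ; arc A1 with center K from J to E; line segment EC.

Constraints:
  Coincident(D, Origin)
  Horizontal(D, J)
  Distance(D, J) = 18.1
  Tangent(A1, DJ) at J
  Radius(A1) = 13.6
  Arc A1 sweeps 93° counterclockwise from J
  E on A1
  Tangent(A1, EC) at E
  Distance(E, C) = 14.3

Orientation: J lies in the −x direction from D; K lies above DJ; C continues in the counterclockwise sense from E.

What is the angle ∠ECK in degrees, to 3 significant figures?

43.6°

D is at the origin; DJ is horizontal with |DJ| = 18.1 and J on the −x side, so J = (-18.1, 0.00). The tangent condition forces KJ to be normal to DJ, so K = J + (0, 13.6) = (-18.1, 13.6). On A1, J sits at bearing -90° from K; a 93° counterclockwise sweep puts E at bearing 3°, so E = K + 13.6·(cos 3°, sin 3°) = (-4.52, 14.3). The tangent condition forces KE to be normal to EC, so EC runs along (−sin 3°, cos 3°); with |EC| = 14.3, C = (-5.27, 28.6). Then cos ∠ECK = CE·CK / (|CE||CK|), giving 43.6°.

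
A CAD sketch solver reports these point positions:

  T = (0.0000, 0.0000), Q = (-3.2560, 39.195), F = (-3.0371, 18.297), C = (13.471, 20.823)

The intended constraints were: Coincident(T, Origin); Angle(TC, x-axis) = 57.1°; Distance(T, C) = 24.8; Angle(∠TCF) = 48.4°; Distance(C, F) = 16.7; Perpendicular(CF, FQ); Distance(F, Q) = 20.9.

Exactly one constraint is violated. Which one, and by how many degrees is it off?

Perpendicular(CF, FQ) — off by 8.10°.

T = (0.00, 0.00) ✓; TC at 57.10° ✓; |TC| = 24.80 ✓; ∠TCF = 48.40° ✓; |CF| = 16.70 ✓; ∠(CF, FQ) = 98.10° ✗; |FQ| = 20.90 ✓.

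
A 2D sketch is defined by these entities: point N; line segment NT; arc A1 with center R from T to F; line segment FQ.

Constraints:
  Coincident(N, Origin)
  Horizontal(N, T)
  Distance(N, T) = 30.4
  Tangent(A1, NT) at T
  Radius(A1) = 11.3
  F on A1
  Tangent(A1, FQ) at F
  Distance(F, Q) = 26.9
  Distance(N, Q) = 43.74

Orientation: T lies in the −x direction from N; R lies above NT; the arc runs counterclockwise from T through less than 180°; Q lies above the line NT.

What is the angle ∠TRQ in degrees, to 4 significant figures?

159.9°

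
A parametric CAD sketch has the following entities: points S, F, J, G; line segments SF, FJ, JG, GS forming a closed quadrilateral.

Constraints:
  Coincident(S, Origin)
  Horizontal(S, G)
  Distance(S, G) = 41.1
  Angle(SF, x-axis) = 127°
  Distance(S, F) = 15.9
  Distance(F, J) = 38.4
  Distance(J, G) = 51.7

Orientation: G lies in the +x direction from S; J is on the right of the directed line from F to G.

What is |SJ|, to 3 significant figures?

25.6

Checks: |FJ| = 38.40 ✓; |JG| = 51.70 ✓.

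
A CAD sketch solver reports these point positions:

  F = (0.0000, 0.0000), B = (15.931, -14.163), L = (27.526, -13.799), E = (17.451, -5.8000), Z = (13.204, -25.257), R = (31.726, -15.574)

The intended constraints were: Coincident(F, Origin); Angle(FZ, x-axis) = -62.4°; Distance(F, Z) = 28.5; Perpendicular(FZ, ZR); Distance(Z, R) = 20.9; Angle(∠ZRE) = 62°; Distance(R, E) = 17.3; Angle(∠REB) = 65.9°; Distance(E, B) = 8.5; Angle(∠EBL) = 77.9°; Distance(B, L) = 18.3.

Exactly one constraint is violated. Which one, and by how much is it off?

Distance(B, L) = 18.3 — off by 6.70.

F = (0.00, 0.00) ✓; FZ at -62.40° ✓; |FZ| = 28.50 ✓; ∠(FZ, ZR) = 90.00° ✓; |ZR| = 20.90 ✓; ∠ZRE = 62.00° ✓; |RE| = 17.30 ✓; ∠REB = 65.90° ✓; |EB| = 8.500 ✓; ∠EBL = 77.90° ✓; |BL| = 11.60 ✗.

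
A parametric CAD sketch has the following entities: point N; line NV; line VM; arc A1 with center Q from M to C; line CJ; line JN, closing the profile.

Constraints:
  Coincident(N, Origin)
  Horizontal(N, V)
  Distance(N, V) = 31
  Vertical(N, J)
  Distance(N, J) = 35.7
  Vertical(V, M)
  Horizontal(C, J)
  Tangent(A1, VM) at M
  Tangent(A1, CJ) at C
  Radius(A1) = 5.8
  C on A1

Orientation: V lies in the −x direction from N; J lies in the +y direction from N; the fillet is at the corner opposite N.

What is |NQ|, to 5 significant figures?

39.103

NJ is vertical with |NJ| = 35.7 and J on the +y side, so J = (0.0000, 35.700). The virtual corner opposite N is at (-31.000, 35.700). Since A1 is tangent to VM there, QM ⟂ VM and tangency of A1 to CJ means the radius QC is perpendicular to CJ, with radius 5.8, so the center Q sits 5.8 in from both sides at Q = (-25.200, 29.900). Then |NQ| = |Q − N| = 39.103.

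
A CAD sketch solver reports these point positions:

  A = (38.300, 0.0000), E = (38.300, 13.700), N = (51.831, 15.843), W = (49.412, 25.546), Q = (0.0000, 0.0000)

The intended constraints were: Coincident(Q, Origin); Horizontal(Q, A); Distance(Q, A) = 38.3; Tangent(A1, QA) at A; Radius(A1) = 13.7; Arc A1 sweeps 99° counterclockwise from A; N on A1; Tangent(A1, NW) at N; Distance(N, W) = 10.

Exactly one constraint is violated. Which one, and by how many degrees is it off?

Tangent(A1, NW) at N — off by 5.00°.

Q = (0.00, 0.00) ✓; Q.y = 0.00, A.y = 0.00 ✓; |QA| = 38.30 ✓; ∠(EA, AQ) = 90.00° ✓; |EA| = 13.70 ✓; bearing(E→N) − bearing(E→A) = 99.00° ✓; |EN| = 13.70 ✓; ∠(EN, NW) = 85.00° ✗; |NW| = 10.00 ✓.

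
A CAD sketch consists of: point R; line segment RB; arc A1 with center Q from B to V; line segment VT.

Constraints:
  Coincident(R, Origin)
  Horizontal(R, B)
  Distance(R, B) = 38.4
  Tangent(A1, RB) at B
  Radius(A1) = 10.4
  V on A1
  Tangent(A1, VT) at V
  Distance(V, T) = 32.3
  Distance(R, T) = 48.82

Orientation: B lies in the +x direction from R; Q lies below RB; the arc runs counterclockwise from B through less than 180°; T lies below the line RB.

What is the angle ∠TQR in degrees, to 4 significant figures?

82.54°

R is at the origin; R and B share the same y with |RB| = 38.4 and B on the +x side, so B = (38.40, 0.000). The tangent condition forces QB to be normal to RB, so Q = B + (0, -10.4) = (38.40, -10.40). Since QV ⟂ VT (tangency), |QT| = √(10.4² + 32.3²) = 33.93 regardless of where V sits on A1. So T lies on both circle(R, 48.82) and circle(Q, 33.93); the below-RB intersection is T = (25.35, -41.72). V is the foot of the tangent from T: V = (28.04, -9.535).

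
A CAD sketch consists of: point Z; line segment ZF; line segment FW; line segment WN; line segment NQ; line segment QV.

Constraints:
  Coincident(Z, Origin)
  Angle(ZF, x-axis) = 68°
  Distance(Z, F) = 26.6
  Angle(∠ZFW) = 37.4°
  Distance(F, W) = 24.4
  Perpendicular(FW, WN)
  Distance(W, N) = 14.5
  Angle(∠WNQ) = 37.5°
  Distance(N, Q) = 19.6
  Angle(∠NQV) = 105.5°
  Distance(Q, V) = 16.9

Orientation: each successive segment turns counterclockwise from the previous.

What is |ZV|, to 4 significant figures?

30.74

Z is at the origin; ZF runs at 68.0° with length 26.6, so F = (9.965, 24.66). ∠ZFW = 37.4° gives FW at -149.4° from the x-axis; with |FW| = 24.4, W = (-11.04, 12.24). The perpendicularity gives WN at right angles to FW, so WN runs at -59.40°; with |WN| = 14.5, N = (-3.656, -0.2383). ∠WNQ = 37.5° gives NQ at 83.10° from the x-axis; with |NQ| = 19.6, Q = (-1.302, 19.22). ∠NQV = 105.5° gives QV at 157.6° from the x-axis; with |QV| = 16.9, V = (-16.93, 25.66). Then |ZV| = |V − Z| = 30.74.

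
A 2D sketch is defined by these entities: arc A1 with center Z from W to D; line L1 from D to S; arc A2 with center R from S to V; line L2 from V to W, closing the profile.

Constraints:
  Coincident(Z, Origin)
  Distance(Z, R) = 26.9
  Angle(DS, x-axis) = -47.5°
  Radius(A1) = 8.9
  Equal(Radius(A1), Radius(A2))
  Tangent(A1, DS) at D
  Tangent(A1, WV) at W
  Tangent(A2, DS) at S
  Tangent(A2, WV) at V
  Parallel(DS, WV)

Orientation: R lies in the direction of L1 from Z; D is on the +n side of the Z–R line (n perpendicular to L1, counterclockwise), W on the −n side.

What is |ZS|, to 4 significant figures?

28.33

The slot axis is L1's direction at -47.5°, so u = (cos -47.5°, sin -47.5°) = (0.6756, -0.7373) and n = (−sin -47.5°, cos -47.5°) = (0.7373, 0.6756). Z is at the origin and R lies 26.9 along u from Z, so R = 26.9·u = (18.17, -19.83). Tangency of A1 to both parallel lines with radius 8.9 puts D and W at Z ± 8.9·n: D = (6.562, 6.013), W = (-6.562, -6.013). Equal radii place S and V the same way about R: S = R + 8.9·n = (24.74, -13.82), V = R − 8.9·n = (11.61, -25.85). Then |ZS| = |S − Z| = 28.33.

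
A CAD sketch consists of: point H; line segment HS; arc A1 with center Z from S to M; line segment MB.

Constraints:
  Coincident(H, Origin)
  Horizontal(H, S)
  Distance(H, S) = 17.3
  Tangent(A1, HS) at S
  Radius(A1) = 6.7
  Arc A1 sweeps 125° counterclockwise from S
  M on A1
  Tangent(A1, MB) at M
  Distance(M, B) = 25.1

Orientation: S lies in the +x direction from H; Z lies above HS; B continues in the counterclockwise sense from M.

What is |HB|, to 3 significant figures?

32.2

H is at the origin; H and S share the same y with |HS| = 17.3 and S on the +x side, so S = (17.3, 0.00). The tangent condition forces ZS to be normal to HS, so Z = S + (0, 6.7) = (17.3, 6.70). On A1, S sits at bearing -90° from Z; a 125° counterclockwise sweep puts M at bearing 35°, so M = Z + 6.7·(cos 35°, sin 35°) = (22.8, 10.5). The tangent condition forces ZM to be normal to MB, so MB runs along (−sin 35°, cos 35°); with |MB| = 25.1, B = (8.39, 31.1). Then |HB| = |B − H| = 32.2.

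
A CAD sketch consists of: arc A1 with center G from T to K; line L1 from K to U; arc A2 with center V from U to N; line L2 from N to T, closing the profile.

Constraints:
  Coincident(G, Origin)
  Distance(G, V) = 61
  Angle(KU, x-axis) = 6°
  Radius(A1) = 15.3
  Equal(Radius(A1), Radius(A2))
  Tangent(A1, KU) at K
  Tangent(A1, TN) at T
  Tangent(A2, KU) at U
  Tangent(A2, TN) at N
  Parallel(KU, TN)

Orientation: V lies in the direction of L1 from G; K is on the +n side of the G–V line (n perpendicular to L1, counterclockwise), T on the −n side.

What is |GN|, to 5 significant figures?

62.890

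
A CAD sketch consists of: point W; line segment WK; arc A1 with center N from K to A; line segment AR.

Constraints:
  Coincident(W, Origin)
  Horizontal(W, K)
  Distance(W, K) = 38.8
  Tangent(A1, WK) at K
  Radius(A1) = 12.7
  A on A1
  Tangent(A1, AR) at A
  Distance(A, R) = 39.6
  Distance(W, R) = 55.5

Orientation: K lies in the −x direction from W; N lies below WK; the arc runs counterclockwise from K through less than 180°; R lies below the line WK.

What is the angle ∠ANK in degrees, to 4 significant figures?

131.2°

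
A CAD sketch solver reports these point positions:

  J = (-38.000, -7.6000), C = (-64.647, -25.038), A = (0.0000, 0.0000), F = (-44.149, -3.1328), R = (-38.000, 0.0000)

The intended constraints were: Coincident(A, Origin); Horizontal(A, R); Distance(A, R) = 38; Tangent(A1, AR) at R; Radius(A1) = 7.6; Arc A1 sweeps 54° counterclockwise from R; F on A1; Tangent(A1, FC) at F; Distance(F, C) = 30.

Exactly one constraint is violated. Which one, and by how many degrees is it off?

Tangent(A1, FC) at F — off by 7.10°.

A = (0.00, 0.00) ✓; A.y = 0.00, R.y = 0.00 ✓; |AR| = 38.00 ✓; ∠(JR, RA) = 90.00° ✓; |JR| = 7.600 ✓; bearing(J→F) − bearing(J→R) = 54.00° ✓; |JF| = 7.600 ✓; ∠(JF, FC) = 97.10° ✗; |FC| = 30.00 ✓.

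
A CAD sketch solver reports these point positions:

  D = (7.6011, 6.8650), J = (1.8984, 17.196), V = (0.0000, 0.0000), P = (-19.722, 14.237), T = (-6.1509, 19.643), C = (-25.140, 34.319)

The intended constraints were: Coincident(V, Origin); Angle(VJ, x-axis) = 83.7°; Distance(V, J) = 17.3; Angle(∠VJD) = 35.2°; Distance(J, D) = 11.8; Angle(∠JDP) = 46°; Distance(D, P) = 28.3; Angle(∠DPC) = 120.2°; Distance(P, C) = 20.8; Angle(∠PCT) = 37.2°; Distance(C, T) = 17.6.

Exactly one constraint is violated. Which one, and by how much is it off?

Distance(C, T) = 17.6 — off by 6.40.

V = (0.00, 0.00) ✓; VJ at 83.70° ✓; |VJ| = 17.30 ✓; ∠VJD = 35.20° ✓; |JD| = 11.80 ✓; ∠JDP = 46.00° ✓; |DP| = 28.30 ✓; ∠DPC = 120.2° ✓; |PC| = 20.80 ✓; ∠PCT = 37.20° ✓; |CT| = 24.00 ✗.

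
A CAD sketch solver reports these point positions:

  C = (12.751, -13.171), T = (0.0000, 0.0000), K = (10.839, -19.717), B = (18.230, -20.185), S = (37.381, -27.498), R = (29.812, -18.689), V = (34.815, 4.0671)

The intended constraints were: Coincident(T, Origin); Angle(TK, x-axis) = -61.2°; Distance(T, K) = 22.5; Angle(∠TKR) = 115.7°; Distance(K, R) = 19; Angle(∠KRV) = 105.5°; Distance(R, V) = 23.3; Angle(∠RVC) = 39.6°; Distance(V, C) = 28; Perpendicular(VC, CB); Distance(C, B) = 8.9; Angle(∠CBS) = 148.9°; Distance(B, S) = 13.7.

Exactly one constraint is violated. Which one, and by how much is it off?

Distance(B, S) = 13.7 — off by 6.80.

T = (0.00, 0.00) ✓; TK at -61.20° ✓; |TK| = 22.50 ✓; ∠TKR = 115.7° ✓; |KR| = 19.00 ✓; ∠KRV = 105.5° ✓; |RV| = 23.30 ✓; ∠RVC = 39.60° ✓; |VC| = 28.00 ✓; ∠(VC, CB) = 90.00° ✓; |CB| = 8.900 ✓; ∠CBS = 148.9° ✓; |BS| = 20.50 ✗.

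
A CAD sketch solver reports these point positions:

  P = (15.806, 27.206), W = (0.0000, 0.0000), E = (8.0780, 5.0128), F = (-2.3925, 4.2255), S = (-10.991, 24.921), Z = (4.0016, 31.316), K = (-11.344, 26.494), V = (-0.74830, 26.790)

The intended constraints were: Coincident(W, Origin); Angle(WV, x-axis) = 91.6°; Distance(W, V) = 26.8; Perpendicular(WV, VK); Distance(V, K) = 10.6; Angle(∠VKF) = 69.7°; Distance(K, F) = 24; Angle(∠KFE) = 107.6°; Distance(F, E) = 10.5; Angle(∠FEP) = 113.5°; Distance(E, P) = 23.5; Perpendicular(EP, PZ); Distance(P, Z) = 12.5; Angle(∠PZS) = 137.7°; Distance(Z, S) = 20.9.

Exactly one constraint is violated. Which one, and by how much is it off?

Distance(Z, S) = 20.9 — off by 4.60.

W = (0.00, 0.00) ✓; WV at 91.60° ✓; |WV| = 26.80 ✓; ∠(WV, VK) = 90.00° ✓; |VK| = 10.60 ✓; ∠VKF = 69.70° ✓; |KF| = 24.00 ✓; ∠KFE = 107.6° ✓; |FE| = 10.50 ✓; ∠FEP = 113.5° ✓; |EP| = 23.50 ✓; ∠(EP, PZ) = 90.00° ✓; |PZ| = 12.50 ✓; ∠PZS = 137.7° ✓; |ZS| = 16.30 ✗.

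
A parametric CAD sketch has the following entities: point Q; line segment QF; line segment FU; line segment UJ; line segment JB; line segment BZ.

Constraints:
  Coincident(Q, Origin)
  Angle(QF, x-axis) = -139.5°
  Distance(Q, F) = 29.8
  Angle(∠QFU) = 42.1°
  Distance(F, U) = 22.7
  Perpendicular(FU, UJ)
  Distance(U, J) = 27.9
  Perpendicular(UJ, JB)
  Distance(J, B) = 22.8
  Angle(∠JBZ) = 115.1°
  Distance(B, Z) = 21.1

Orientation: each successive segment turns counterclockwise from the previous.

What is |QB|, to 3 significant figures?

23.6

FU ⟂ UJ, so UJ runs at 88.4°; with |UJ| = 27.9, J = (0.810, 7.90). The perpendicularity gives JB at right angles to UJ, so JB runs at 178°; with |JB| = 22.8, B = (-22.0, 8.54). Then |QB| = |B − Q| = 23.6.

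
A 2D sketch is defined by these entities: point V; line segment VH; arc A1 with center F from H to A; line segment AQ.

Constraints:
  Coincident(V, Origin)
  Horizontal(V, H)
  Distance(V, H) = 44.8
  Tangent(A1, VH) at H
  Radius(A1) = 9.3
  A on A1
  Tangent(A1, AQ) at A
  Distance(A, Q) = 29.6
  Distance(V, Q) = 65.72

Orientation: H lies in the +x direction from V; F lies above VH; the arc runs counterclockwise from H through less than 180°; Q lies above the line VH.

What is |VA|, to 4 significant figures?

54.96

Checks: ∠(FH, HV) = 90.00° ✓; |FH| = 9.300 ✓; |FA| = 9.300 ✓; ∠(FA, AQ) = 90.00° ✓; |AQ| = 29.60 ✓; |VQ| = 65.72 ✓.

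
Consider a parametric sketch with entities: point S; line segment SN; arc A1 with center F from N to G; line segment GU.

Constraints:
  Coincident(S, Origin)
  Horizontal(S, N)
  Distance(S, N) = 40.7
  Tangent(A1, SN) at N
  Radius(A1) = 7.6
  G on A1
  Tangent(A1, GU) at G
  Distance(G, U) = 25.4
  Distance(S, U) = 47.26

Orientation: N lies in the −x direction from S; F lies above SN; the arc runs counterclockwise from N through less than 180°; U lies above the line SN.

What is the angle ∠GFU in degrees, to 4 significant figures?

73.34°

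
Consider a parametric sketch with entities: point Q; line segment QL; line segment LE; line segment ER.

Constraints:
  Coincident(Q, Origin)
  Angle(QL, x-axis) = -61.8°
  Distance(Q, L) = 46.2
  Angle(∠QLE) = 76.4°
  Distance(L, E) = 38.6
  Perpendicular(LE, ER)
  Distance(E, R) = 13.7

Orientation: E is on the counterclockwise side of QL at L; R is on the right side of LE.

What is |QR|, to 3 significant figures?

64.8

Q is at the origin; QL runs at -61.8° with length 46.2, so L = 46.2·(cos -61.8°, sin -61.8°) = (21.8, -40.7). ∠QLE = 76.4°, so LE runs at -61.8° + (180° − 76.4°) = 41.8° from the x-axis; with |LE| = 38.6, E = L + 38.6·(cos 41.8°, sin 41.8°) = (50.6, -15.0). LE is perpendicular to ER; with |ER| = 13.7 on the right of LE, R = E + 13.7·(0.667, -0.745) = (59.7, -25.2). Then |QR| = |R − Q| = 64.8.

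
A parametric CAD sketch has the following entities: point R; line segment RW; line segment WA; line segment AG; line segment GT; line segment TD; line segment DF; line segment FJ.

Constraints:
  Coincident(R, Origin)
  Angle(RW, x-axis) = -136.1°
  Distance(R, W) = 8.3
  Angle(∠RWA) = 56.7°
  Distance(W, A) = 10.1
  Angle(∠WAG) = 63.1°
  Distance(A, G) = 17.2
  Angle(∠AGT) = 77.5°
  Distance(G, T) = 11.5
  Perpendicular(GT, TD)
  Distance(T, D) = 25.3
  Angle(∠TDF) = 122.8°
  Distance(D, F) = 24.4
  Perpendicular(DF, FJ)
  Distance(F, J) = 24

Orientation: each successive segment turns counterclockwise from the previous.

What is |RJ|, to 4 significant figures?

27.66

∠TDF = 122.8° gives DF at -6.200° from the x-axis; with |DF| = 24.4, F = (24.98, -21.72). DF is perpendicular to FJ, so FJ runs at 83.80°; with |FJ| = 24.0, J = (27.57, 2.142). Then |RJ| = |J − R| = 27.66.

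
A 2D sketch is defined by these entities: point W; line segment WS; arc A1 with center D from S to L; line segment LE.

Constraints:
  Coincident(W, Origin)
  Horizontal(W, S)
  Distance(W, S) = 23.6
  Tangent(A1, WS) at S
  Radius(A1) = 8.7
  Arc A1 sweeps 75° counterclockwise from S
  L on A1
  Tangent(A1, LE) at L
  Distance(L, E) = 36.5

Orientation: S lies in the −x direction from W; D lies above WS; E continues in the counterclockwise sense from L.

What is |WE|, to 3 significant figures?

42.1

W is at the origin; W and S share the same y with |WS| = 23.6 and S on the −x side, so S = (-23.6, 0.00). Since A1 is tangent to WS there, DS ⟂ WS, so D = S + (0, 8.7) = (-23.6, 8.70). On A1, S sits at bearing -90° from D; a 75° counterclockwise sweep puts L at bearing -15°, so L = D + 8.7·(cos -15°, sin -15°) = (-15.2, 6.45). A1 meets LE tangentially, so DL is at right angles to LE, so LE runs along (−sin -15°, cos -15°); with |LE| = 36.5, E = (-5.75, 41.7). Then |WE| = |E − W| = 42.1.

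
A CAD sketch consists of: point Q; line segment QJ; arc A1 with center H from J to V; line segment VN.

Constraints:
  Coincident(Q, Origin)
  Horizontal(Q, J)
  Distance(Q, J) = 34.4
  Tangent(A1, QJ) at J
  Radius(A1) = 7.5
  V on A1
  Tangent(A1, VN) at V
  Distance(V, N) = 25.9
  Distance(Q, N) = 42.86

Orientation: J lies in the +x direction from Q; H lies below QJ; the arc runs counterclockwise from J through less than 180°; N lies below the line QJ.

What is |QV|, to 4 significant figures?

27.92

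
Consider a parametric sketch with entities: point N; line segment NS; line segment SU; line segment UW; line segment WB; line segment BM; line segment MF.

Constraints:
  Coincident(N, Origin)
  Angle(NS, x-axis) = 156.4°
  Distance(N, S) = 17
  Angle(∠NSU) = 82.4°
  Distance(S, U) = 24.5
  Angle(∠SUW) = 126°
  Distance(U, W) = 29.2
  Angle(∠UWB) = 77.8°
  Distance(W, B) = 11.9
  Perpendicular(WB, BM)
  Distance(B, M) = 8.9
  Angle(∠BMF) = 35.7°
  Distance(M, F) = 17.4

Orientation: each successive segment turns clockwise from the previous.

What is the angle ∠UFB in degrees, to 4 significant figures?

55.28°

The perpendicularity gives BM at right angles to WB, so BM runs at 172.6°; with |BM| = 8.9, M = (15.85, 19.55). ∠BMF = 35.7° gives MF at 28.30° from the x-axis; with |MF| = 17.4, F = (31.17, 27.80). Then cos ∠UFB = FU·FB / (|FU||FB|), giving 55.28°.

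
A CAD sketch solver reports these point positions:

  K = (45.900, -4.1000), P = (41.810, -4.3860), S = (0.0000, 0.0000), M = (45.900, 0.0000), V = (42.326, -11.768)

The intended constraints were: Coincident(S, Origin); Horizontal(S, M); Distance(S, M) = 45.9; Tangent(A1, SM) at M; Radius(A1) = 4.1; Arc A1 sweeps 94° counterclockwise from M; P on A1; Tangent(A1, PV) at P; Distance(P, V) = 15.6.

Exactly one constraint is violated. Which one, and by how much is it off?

Distance(P, V) = 15.6 — off by 8.20.

S = (0.00, 0.00) ✓; S.y = 0.00, M.y = 0.00 ✓; |SM| = 45.90 ✓; ∠(KM, MS) = 90.00° ✓; |KM| = 4.100 ✓; bearing(K→P) − bearing(K→M) = 94.00° ✓; |KP| = 4.100 ✓; ∠(KP, PV) = 90.00° ✓; |PV| = 7.400 ✗.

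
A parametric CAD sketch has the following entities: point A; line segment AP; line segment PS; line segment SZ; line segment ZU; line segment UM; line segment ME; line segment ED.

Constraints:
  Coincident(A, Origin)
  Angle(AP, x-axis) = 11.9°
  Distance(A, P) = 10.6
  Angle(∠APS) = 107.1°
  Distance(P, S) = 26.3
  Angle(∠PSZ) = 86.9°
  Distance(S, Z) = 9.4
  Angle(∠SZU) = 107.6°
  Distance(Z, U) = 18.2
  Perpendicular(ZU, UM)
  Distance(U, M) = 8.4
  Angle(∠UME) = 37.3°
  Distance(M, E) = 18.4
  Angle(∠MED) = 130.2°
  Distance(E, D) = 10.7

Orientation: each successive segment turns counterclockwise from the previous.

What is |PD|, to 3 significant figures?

34.8

∠UME = 37.3° gives ME at 123° from the x-axis; with |ME| = 18.4, E = (-4.89, 24.2). ∠MED = 130.2° gives ED at 173° from the x-axis; with |ED| = 10.7, D = (-15.5, 25.5). Then |PD| = |D − P| = 34.8.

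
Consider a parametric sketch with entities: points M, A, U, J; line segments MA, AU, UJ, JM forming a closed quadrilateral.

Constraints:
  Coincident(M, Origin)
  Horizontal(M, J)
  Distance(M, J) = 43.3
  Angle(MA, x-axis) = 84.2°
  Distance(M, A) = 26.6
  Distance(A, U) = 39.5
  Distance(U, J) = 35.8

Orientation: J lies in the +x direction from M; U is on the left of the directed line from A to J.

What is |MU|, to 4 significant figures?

54.45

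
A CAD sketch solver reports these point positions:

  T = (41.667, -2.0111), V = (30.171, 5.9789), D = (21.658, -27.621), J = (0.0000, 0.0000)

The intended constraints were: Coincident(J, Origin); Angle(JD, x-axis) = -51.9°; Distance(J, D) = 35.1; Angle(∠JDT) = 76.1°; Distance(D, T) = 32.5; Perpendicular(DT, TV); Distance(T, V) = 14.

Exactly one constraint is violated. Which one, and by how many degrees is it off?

Perpendicular(DT, TV) — off by 3.20°.

J = (0.00, 0.00) ✓; JD at -51.90° ✓; |JD| = 35.10 ✓; ∠JDT = 76.10° ✓; |DT| = 32.50 ✓; ∠(DT, TV) = 93.20° ✗; |TV| = 14.00 ✓.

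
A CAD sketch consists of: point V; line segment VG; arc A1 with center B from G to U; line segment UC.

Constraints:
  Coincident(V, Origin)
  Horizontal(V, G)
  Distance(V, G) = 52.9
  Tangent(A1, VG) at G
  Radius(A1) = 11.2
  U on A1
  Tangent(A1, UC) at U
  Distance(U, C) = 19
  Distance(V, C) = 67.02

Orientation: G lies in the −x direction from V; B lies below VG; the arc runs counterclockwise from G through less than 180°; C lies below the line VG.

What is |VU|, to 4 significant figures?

65.25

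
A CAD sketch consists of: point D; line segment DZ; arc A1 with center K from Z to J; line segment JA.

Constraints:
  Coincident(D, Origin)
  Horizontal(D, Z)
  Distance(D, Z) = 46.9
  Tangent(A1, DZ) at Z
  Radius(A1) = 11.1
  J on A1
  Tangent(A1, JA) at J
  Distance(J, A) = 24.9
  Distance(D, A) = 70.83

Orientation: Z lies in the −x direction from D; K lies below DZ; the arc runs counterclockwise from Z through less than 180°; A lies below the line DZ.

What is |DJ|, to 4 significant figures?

58.52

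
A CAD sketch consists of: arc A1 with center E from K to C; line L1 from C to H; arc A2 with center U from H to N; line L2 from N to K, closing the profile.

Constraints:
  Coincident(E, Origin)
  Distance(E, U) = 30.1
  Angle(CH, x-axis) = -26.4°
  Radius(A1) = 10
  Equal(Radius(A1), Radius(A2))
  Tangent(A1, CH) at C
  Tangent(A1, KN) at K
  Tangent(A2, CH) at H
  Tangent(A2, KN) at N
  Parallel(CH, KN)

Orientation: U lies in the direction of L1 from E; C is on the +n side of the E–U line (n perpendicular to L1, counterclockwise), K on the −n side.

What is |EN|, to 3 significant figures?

31.7

The slot axis is L1's direction at -26.4°, so u = (cos -26.4°, sin -26.4°) = (0.896, -0.445) and n = (−sin -26.4°, cos -26.4°) = (0.445, 0.896). E is at the origin and U lies 30.1 along u from E, so U = 30.1·u = (27.0, -13.4). Tangency of A1 to both parallel lines with radius 10.0 puts C and K at E ± 10.0·n: C = (4.45, 8.96), K = (-4.45, -8.96). Equal radii place H and N the same way about U: H = U + 10.0·n = (31.4, -4.43), N = U − 10.0·n = (22.5, -22.3). Then |EN| = |N − E| = 31.7.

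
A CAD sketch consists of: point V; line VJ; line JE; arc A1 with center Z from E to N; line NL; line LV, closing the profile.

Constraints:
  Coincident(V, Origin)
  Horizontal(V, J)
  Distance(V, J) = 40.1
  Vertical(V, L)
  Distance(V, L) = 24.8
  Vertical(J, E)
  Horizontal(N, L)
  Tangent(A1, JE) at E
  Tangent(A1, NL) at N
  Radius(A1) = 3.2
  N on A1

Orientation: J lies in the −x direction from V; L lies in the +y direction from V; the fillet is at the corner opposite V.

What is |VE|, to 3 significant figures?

45.5

V is at the origin; VJ is horizontal with |VJ| = 40.1 and J on the −x side, so J = (-40.1, 0.00). V and L share the same x with |VL| = 24.8 and L on the +y side, so L = (0.00, 24.8). The virtual corner opposite V is at (-40.1, 24.8). Since A1 is tangent to JE there, ZE ⟂ JE and A1 meets NL tangentially, so ZN is at right angles to NL, with radius 3.2, so the center Z sits 3.2 in from both sides at Z = (-36.9, 21.6). That places the tangent points at E = (-40.1, 21.6) on JE and N = (-36.9, 24.8) on NL. Then |VE| = |E − V| = 45.5.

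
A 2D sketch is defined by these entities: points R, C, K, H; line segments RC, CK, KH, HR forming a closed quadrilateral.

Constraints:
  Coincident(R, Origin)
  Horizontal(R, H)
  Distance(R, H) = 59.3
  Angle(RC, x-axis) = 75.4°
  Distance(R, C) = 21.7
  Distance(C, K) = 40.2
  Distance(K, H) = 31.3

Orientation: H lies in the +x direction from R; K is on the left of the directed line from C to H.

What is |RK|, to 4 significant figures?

53.00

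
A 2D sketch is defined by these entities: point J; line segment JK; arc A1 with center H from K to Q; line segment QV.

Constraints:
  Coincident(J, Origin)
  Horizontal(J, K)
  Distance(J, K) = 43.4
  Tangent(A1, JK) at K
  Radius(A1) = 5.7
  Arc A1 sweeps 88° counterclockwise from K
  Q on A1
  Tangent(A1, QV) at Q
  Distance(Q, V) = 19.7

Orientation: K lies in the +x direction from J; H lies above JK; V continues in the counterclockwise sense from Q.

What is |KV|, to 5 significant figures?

25.985

J is at the origin; JK is horizontal with |JK| = 43.4 and K on the +x side, so K = (43.400, 0.0000). Since A1 is tangent to JK there, HK ⟂ JK, so H = K + (0, 5.7) = (43.400, 5.7000). On A1, K sits at bearing -90° from H; an 88° counterclockwise sweep puts Q at bearing -2°, so Q = H + 5.7·(cos -2°, sin -2°) = (49.097, 5.5011). A1 meets QV tangentially, so HQ is at right angles to QV, so QV runs along (−sin -2°, cos -2°); with |QV| = 19.7, V = (49.784, 25.189). Then |KV| = |V − K| = 25.985.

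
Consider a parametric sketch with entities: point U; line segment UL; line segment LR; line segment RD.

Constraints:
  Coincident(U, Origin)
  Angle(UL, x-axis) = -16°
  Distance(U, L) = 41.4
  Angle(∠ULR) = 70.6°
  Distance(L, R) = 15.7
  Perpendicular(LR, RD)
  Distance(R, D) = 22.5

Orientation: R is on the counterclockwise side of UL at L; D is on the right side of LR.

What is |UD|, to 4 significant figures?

61.58

∠ULR = 70.6°, so LR runs at -16.0° + (180° − 70.6°) = 93.40° from the x-axis; with |LR| = 15.7, R = L + 15.7·(cos 93.40°, sin 93.40°) = (38.87, 4.261). LR is perpendicular to RD; with |RD| = 22.5 on the right of LR, D = R + 22.5·(0.9982, 0.05931) = (61.33, 5.595). Then |UD| = |D − U| = 61.58.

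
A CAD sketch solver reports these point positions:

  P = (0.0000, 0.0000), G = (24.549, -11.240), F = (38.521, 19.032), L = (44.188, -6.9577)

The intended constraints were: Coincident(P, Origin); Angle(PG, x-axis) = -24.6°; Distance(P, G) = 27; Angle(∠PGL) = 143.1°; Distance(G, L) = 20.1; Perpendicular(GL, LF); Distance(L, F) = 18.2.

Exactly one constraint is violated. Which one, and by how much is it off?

Distance(L, F) = 18.2 — off by 8.40.

P = (0.00, 0.00) ✓; PG at -24.60° ✓; |PG| = 27.00 ✓; ∠PGL = 143.1° ✓; |GL| = 20.10 ✓; ∠(GL, LF) = 90.00° ✓; |LF| = 26.60 ✗.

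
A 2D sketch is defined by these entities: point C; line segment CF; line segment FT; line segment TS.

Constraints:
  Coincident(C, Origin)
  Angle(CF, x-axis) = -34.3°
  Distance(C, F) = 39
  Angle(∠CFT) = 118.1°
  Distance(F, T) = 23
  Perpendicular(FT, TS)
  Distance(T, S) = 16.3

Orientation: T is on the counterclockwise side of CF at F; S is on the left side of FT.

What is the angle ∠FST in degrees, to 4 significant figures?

54.67°

∠CFT = 118.1°, so FT runs at -34.3° + (180° − 118.1°) = 27.60° from the x-axis; with |FT| = 23.0, T = F + 23.0·(cos 27.60°, sin 27.60°) = (52.60, -11.32). FT is perpendicular to TS; with |TS| = 16.3 on the left of FT, S = T + 16.3·(-0.4633, 0.8862) = (45.05, 3.123). Then cos ∠FST = SF·ST / (|SF||ST|), giving 54.67°.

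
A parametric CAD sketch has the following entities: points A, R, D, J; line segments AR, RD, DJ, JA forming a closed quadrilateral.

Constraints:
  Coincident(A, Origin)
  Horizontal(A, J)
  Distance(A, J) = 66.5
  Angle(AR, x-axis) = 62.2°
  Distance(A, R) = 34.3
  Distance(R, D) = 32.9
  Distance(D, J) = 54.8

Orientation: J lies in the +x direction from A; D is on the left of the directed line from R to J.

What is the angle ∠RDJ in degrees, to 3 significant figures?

80.2°

Checks: |AJ| = 66.50 ✓; |AR| = 34.30 ✓; |RD| = 32.90 ✓; |DJ| = 54.80 ✓.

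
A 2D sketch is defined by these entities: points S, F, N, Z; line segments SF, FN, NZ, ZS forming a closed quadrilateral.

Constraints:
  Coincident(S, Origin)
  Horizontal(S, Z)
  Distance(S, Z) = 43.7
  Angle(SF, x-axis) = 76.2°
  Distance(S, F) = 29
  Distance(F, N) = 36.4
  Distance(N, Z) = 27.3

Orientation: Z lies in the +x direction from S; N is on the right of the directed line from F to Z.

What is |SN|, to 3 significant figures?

18.5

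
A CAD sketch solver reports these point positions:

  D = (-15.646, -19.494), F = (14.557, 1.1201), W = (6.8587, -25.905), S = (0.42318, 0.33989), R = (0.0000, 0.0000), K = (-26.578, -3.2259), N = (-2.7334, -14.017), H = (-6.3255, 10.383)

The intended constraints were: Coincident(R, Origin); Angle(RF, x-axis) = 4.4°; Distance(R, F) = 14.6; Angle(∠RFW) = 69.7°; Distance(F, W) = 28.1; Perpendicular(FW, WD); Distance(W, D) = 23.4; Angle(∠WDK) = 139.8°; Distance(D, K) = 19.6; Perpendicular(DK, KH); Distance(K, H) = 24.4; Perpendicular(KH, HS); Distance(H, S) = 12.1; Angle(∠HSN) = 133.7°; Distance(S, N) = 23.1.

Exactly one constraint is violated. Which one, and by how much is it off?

Distance(S, N) = 23.1 — off by 8.40.

R = (0.00, 0.00) ✓; RF at 4.400° ✓; |RF| = 14.60 ✓; ∠RFW = 69.70° ✓; |FW| = 28.10 ✓; ∠(FW, WD) = 90.00° ✓; |WD| = 23.40 ✓; ∠WDK = 139.8° ✓; |DK| = 19.60 ✓; ∠(DK, KH) = 90.00° ✓; |KH| = 24.40 ✓; ∠(KH, HS) = 90.00° ✓; |HS| = 12.10 ✓; ∠HSN = 133.7° ✓; |SN| = 14.70 ✗.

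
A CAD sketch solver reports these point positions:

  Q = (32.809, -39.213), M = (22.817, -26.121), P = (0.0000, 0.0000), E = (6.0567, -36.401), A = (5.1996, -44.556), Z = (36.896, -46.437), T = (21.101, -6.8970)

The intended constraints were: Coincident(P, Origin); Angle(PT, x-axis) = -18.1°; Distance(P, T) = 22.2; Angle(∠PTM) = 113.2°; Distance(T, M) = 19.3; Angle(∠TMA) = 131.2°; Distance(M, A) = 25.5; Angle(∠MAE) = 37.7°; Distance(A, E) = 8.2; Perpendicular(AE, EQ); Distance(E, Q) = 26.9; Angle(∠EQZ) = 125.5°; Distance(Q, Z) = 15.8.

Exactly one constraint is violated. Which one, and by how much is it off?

Distance(Q, Z) = 15.8 — off by 7.50.

P = (0.00, 0.00) ✓; PT at -18.10° ✓; |PT| = 22.20 ✓; ∠PTM = 113.2° ✓; |TM| = 19.30 ✓; ∠TMA = 131.2° ✓; |MA| = 25.50 ✓; ∠MAE = 37.70° ✓; |AE| = 8.200 ✓; ∠(AE, EQ) = 90.00° ✓; |EQ| = 26.90 ✓; ∠EQZ = 125.5° ✓; |QZ| = 8.300 ✗.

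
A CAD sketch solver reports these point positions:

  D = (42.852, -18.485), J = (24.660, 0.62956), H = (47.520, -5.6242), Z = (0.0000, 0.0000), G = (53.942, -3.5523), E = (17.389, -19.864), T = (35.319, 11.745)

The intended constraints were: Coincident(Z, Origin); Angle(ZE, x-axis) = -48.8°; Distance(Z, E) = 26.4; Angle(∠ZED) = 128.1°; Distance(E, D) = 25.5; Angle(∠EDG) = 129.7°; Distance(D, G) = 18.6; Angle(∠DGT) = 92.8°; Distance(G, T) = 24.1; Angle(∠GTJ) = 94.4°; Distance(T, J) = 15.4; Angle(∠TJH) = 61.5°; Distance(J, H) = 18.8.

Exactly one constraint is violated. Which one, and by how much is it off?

Distance(J, H) = 18.8 — off by 4.90.

Z = (0.00, 0.00) ✓; ZE at -48.80° ✓; |ZE| = 26.40 ✓; ∠ZED = 128.1° ✓; |ED| = 25.50 ✓; ∠EDG = 129.7° ✓; |DG| = 18.60 ✓; ∠DGT = 92.80° ✓; |GT| = 24.10 ✓; ∠GTJ = 94.40° ✓; |TJ| = 15.40 ✓; ∠TJH = 61.50° ✓; |JH| = 23.70 ✗.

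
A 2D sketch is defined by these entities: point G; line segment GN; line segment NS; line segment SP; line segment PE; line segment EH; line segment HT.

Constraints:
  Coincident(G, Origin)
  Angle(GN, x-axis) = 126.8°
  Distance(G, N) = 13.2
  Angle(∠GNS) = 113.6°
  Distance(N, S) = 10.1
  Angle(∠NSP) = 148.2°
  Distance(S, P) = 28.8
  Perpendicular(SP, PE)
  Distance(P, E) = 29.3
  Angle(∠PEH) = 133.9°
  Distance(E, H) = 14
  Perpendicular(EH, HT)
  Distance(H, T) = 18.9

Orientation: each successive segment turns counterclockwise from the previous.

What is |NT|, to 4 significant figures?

24.58

G is at the origin; GN runs at 126.8° with length 13.2, so N = (-7.907, 10.57). ∠GNS = 113.6° gives NS at -166.8° from the x-axis; with |NS| = 10.1, S = (-17.74, 8.263). ∠NSP = 148.2° gives SP at -135.0° from the x-axis; with |SP| = 28.8, P = (-38.10, -12.10). SP ⟂ PE, so PE runs at -45.00°; with |PE| = 29.3, E = (-17.39, -32.82). ∠PEH = 133.9° gives EH at 1.100° from the x-axis; with |EH| = 14.0, H = (-3.389, -32.55). The perpendicularity gives HT at right angles to EH, so HT runs at 91.10°; with |HT| = 18.9, T = (-3.752, -13.65). Then |NT| = |T − N| = 24.58.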